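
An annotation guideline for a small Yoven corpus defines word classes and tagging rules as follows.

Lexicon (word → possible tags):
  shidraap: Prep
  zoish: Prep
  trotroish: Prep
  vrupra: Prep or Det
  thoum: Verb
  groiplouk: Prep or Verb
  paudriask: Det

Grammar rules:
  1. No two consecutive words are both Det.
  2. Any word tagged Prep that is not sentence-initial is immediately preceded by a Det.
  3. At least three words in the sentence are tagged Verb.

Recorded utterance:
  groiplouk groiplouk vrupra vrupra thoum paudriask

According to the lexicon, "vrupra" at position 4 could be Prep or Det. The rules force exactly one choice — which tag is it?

Candidates per position — 1:groiplouk {Prep,Verb}; 2:groiplouk {Prep,Verb}; 3:vrupra {Prep,Det}; 4:vrupra {Prep,Det}; 5:thoum {Verb}; 6:paudriask {Det}.
If word 1 were Prep, no tagging could satisfy rule 3; so word 1 is Verb.
If word 2 were Prep, no tagging could satisfy rule 2; so word 2 is Verb.
If word 3 were Prep, no tagging could satisfy rule 2; so word 3 is Det.
If word 4 were Det, no tagging could satisfy rule 1; so word 4 is Prep.
The unique satisfying tagging is: Verb Verb Det Prep Verb Det.
Check: rule 1 ok; rule 2 ok; rule 3 ok.

Prep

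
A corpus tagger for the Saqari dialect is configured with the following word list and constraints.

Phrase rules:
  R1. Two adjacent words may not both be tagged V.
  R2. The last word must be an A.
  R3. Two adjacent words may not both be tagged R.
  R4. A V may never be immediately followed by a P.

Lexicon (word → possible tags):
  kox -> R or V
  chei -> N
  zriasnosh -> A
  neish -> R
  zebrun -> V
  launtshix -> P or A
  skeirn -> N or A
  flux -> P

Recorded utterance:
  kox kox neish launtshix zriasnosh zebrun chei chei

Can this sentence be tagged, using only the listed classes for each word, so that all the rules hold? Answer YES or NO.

NO

Candidates per position — 1:kox {R,V}; 2:kox {R,V}; 3:neish {R}; 4:launtshix {P,A}; 5:zriasnosh {A}; 6:zebrun {V}; 7:chei {N}; 8:chei {N}.
Rule 2 cannot be satisfied by any choice of tags from the lexicon.
So there is no consistent tagging.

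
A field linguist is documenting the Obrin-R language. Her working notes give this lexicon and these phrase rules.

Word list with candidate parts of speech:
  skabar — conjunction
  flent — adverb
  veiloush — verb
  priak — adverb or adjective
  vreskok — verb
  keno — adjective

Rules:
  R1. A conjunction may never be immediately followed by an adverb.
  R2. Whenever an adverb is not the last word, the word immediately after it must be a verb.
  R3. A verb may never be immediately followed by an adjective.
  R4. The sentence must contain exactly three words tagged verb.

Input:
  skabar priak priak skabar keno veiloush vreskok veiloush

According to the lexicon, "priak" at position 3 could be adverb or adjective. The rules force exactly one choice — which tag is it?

Candidates per position — 1:skabar {conjunction}; 2:priak {adverb,adjective}; 3:priak {adverb,adjective}; 4:skabar {conjunction}; 5:keno {adjective}; 6:veiloush {verb}; 7:vreskok {verb}; 8:veiloush {verb}.
Position 2: adverb is ruled out by rule 1; that leaves adjective.
Position 3: adverb is ruled out by rule 2; that leaves adjective.
The only consistent sequence is: conjunction adjective adjective conjunction adjective verb verb verb.
Check: rule 1 holds; rule 2 holds; rule 3 holds; rule 4 holds.

adjective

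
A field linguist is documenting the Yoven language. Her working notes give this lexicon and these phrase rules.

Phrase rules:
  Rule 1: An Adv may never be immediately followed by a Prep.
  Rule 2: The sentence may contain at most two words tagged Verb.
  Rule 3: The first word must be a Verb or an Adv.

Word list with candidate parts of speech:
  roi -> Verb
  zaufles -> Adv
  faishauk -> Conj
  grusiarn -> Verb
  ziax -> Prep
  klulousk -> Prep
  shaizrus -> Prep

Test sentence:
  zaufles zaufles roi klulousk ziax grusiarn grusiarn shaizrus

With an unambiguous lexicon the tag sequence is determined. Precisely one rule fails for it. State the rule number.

Fixed tagging: Adv Adv Verb Prep Prep Verb Verb Prep.
Rule check: R1 ✓, R2 ✗, R3 ✓.
Only rule 2 fails.

2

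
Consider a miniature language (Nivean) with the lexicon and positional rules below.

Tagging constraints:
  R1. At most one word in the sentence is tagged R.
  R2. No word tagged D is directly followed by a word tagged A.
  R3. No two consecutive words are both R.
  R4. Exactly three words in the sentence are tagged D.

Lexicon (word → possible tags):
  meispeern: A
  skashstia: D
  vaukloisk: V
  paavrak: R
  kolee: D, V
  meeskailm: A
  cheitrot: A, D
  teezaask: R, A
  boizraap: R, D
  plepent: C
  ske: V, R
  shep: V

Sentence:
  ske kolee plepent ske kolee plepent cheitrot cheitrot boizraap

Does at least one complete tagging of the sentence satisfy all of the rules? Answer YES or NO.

YES

Candidates per position — 1:ske {V,R}; 2:kolee {D,V}; 3:plepent {C}; 4:ske {V,R}; 5:kolee {D,V}; 6:plepent {C}; 7:cheitrot {A,D}; 8:cheitrot {A,D}; 9:boizraap {R,D}.
One satisfying assignment: V V C V D C A D D.
Checking: rule 1 ✓; rule 2 ✓; rule 3 ✓; rule 4 ✓.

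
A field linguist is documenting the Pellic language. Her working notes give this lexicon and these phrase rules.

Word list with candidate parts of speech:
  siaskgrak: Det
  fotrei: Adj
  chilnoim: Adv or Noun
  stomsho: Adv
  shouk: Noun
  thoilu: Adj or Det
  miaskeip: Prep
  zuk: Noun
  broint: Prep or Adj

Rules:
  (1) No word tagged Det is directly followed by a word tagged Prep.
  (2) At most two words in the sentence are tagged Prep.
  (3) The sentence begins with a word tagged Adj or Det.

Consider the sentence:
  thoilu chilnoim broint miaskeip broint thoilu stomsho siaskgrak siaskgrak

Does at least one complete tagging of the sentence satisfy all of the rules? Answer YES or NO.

YES

Candidates per position — 1:thoilu {Adj,Det}; 2:chilnoim {Adv,Noun}; 3:broint {Prep,Adj}; 4:miaskeip {Prep}; 5:broint {Prep,Adj}; 6:thoilu {Adj,Det}; 7:stomsho {Adv}; 8:siaskgrak {Det}; 9:siaskgrak {Det}.
One satisfying assignment: Adj Adv Adj Prep Prep Adj Adv Det Det.
Verifying each rule — rule 1 ✓; rule 2 ✓; rule 3 ✓.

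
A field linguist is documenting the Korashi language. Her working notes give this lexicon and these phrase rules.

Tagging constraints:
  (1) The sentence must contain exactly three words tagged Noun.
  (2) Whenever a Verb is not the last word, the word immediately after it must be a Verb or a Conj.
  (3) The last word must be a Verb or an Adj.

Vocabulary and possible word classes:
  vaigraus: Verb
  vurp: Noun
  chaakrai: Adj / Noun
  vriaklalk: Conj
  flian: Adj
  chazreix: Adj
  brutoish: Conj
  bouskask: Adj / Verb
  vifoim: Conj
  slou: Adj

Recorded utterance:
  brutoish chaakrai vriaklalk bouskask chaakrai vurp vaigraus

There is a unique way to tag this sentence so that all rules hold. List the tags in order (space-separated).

Conj Noun Conj Adj Noun Noun Verb

Candidates per position — 1:brutoish {Conj}; 2:chaakrai {Adj,Noun}; 3:vriaklalk {Conj}; 4:bouskask {Adj,Verb}; 5:chaakrai {Adj,Noun}; 6:vurp {Noun}; 7:vaigraus {Verb}.
Position 2: Adj is ruled out by rule 1; that leaves Noun.
Position 4: Verb is ruled out by rule 2; that leaves Adj.
Position 5: Adj is ruled out by rule 1; that leaves Noun.
The only consistent sequence is: Conj Noun Conj Adj Noun Noun Verb.
Rule-by-rule: rule 1 ok; rule 2 ok; rule 3 ok.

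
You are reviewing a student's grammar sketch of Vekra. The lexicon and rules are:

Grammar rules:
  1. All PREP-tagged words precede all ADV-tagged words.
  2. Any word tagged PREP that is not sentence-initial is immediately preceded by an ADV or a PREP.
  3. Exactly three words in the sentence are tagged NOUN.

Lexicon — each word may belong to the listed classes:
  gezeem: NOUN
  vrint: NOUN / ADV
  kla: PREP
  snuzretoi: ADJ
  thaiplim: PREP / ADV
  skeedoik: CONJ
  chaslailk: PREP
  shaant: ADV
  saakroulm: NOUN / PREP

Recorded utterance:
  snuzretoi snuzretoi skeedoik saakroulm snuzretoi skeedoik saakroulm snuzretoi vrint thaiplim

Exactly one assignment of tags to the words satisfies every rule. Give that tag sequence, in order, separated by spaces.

Candidates per position — 1:snuzretoi {ADJ}; 2:snuzretoi {ADJ}; 3:skeedoik {CONJ}; 4:saakroulm {NOUN,PREP}; 5:snuzretoi {ADJ}; 6:skeedoik {CONJ}; 7:saakroulm {NOUN,PREP}; 8:snuzretoi {ADJ}; 9:vrint {NOUN,ADV}; 10:thaiplim {PREP,ADV}.
Word 4 cannot be PREP — rule 2 would then fail for every completion. It is NOUN.
Word 7 cannot be PREP — rule 2 would then fail for every completion. It is NOUN.
Word 9 cannot be ADV — rule 3 would then fail for every completion. It is NOUN.
Word 10 cannot be PREP — rule 2 would then fail for every completion. It is ADV.
So the tagging must be: ADJ ADJ CONJ NOUN ADJ CONJ NOUN ADJ NOUN ADV.
Check: rule 1 satisfied; rule 2 satisfied; rule 3 satisfied.

ADJ ADJ CONJ NOUN ADJ CONJ NOUN ADJ NOUN ADV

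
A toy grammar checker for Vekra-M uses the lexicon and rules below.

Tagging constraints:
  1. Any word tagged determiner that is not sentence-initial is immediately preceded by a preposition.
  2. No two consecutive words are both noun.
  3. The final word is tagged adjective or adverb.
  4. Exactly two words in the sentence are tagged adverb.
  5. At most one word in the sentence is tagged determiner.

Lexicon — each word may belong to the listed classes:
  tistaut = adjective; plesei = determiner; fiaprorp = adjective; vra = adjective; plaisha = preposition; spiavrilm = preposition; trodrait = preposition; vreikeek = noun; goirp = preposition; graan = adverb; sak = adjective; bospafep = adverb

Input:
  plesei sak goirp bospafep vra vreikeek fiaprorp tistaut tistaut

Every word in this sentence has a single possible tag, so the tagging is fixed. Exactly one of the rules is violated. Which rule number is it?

4

Fixed tagging: determiner adjective preposition adverb adjective noun adjective adjective adjective.
Checking each rule: R1 ✓, R2 ✓, R3 ✓, R4 ✗, R5 ✓.
Only rule 4 fails.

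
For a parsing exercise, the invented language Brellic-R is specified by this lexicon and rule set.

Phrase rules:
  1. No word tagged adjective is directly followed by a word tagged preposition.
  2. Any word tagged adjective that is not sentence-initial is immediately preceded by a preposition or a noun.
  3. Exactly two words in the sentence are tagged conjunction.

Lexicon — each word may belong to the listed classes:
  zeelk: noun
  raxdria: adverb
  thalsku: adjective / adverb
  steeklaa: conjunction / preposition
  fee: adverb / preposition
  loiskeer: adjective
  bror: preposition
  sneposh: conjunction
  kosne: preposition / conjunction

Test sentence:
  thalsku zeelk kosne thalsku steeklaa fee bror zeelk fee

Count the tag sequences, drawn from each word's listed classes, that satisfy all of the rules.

Candidates per position — 1:thalsku {adjective,adverb}; 2:zeelk {noun}; 3:kosne {preposition,conjunction}; 4:thalsku {adjective,adverb}; 5:steeklaa {conjunction,preposition}; 6:fee {adverb,preposition}; 7:bror {preposition}; 8:zeelk {noun}; 9:fee {adverb,preposition}.
There are 64 candidate sequences in total.
Checking each against the rules leaves 8 sequences.
Count = 8.

8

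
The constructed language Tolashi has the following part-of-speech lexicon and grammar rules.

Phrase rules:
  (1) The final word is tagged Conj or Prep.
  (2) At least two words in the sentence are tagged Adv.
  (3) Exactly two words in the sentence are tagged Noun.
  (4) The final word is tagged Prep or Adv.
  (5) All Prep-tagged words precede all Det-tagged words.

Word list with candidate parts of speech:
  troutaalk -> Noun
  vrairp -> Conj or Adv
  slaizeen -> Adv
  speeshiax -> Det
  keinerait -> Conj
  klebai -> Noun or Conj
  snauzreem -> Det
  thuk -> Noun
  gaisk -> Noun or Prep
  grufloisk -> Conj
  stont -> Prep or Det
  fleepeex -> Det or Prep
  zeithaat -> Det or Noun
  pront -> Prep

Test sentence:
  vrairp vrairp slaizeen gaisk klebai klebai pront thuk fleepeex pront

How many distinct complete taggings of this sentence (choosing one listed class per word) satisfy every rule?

9

Candidates per position — 1:vrairp {Conj,Adv}; 2:vrairp {Conj,Adv}; 3:slaizeen {Adv}; 4:gaisk {Noun,Prep}; 5:klebai {Noun,Conj}; 6:klebai {Noun,Conj}; 7:pront {Prep}; 8:thuk {Noun}; 9:fleepeex {Det,Prep}; 10:pront {Prep}.
There are 64 candidate sequences in total.
Checking each against the rules leaves 9 sequences.
Count = 9.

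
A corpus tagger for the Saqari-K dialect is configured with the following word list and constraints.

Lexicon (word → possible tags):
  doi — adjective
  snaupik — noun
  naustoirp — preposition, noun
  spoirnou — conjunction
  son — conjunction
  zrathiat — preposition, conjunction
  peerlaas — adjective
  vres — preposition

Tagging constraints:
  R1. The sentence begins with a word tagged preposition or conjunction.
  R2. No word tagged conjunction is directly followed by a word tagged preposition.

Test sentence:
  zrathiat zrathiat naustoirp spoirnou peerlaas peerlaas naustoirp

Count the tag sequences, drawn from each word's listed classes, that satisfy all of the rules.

8

Candidates per position — 1:zrathiat {preposition,conjunction}; 2:zrathiat {preposition,conjunction}; 3:naustoirp {preposition,noun}; 4:spoirnou {conjunction}; 5:peerlaas {adjective}; 6:peerlaas {adjective}; 7:naustoirp {preposition,noun}.
There are 16 candidate sequences in total.
Checking each against the rules leaves 8 sequences.
Count = 8.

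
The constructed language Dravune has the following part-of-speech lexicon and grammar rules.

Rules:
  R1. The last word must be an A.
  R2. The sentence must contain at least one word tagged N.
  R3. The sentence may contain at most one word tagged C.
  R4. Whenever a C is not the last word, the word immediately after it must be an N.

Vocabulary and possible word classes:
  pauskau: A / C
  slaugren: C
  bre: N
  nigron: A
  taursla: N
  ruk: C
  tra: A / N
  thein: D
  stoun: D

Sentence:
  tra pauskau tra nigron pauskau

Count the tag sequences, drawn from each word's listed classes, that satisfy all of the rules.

Candidates per position — 1:tra {A,N}; 2:pauskau {A,C}; 3:tra {A,N}; 4:nigron {A}; 5:pauskau {A,C}.
There are 16 candidate sequences in total.
The sequences that satisfy every rule: A A N A A; A C N A A; N A A A A; N A N A A; N C N A A.
Count = 5.

5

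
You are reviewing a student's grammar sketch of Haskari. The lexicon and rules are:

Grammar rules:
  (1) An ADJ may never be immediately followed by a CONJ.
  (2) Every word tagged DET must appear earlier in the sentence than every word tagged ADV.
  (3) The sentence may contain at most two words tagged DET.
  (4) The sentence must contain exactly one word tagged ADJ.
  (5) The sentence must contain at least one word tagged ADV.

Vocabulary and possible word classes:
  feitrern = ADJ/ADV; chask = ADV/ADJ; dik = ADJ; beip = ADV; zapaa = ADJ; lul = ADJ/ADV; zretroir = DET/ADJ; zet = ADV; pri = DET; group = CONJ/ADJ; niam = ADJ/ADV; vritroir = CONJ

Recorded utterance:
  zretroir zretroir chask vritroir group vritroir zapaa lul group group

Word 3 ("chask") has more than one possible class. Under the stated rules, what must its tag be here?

Candidates per position — 1:zretroir {DET,ADJ}; 2:zretroir {DET,ADJ}; 3:chask {ADV,ADJ}; 4:vritroir {CONJ}; 5:group {CONJ,ADJ}; 6:vritroir {CONJ}; 7:zapaa {ADJ}; 8:lul {ADJ,ADV}; 9:group {CONJ,ADJ}; 10:group {CONJ,ADJ}.
At position 1, choosing ADJ makes rule 4 impossible to satisfy; hence DET.
At position 2, choosing ADJ makes rule 4 impossible to satisfy; hence DET.
At position 3, choosing ADJ makes rule 1 impossible to satisfy; hence ADV.
At position 5, choosing ADJ makes rule 1 impossible to satisfy; hence CONJ.
At position 8, choosing ADJ makes rule 4 impossible to satisfy; hence ADV.
At position 9, choosing ADJ makes rule 4 impossible to satisfy; hence CONJ.
At position 10, choosing ADJ makes rule 4 impossible to satisfy; hence CONJ.
The unique satisfying tagging is: DET DET ADV CONJ CONJ CONJ ADJ ADV CONJ CONJ.
Check: rule 1 holds; rule 2 holds; rule 3 holds; rule 4 holds; rule 5 holds.

ADV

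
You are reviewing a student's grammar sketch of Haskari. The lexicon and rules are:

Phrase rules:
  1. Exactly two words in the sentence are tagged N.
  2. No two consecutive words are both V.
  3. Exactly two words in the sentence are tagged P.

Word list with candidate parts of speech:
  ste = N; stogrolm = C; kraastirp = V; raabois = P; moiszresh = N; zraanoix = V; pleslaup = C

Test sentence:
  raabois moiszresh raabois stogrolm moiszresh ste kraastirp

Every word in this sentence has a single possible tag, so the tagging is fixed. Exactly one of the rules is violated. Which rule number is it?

1

Fixed tagging: P N P C N N V.
Rule check: R1 ✗, R2 ✓, R3 ✓.
Only rule 1 fails.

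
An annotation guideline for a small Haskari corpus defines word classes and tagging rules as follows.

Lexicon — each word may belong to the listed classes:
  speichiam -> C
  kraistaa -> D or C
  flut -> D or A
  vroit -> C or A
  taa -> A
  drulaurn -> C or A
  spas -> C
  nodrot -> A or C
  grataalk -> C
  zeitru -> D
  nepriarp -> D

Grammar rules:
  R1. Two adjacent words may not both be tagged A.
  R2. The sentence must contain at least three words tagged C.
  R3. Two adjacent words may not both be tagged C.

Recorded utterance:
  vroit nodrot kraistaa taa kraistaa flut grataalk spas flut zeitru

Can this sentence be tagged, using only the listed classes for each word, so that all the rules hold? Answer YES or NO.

NO

Candidates per position — 1:vroit {C,A}; 2:nodrot {A,C}; 3:kraistaa {D,C}; 4:taa {A}; 5:kraistaa {D,C}; 6:flut {D,A}; 7:grataalk {C}; 8:spas {C}; 9:flut {D,A}; 10:zeitru {D}.
Rule 3 cannot be satisfied by any choice of tags from the lexicon.
So there is no consistent tagging.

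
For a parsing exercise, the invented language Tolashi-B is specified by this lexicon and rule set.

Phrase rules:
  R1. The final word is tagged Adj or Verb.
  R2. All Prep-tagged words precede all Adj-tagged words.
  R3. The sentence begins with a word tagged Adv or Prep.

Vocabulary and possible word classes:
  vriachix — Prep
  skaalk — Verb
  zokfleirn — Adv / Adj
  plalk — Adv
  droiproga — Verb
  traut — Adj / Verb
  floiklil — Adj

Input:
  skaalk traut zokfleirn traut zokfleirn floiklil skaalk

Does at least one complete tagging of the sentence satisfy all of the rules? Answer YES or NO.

NO

Candidates per position — 1:skaalk {Verb}; 2:traut {Adj,Verb}; 3:zokfleirn {Adv,Adj}; 4:traut {Adj,Verb}; 5:zokfleirn {Adv,Adj}; 6:floiklil {Adj}; 7:skaalk {Verb}.
Rule 3 cannot be satisfied by any choice of tags from the lexicon.
So there is no consistent tagging.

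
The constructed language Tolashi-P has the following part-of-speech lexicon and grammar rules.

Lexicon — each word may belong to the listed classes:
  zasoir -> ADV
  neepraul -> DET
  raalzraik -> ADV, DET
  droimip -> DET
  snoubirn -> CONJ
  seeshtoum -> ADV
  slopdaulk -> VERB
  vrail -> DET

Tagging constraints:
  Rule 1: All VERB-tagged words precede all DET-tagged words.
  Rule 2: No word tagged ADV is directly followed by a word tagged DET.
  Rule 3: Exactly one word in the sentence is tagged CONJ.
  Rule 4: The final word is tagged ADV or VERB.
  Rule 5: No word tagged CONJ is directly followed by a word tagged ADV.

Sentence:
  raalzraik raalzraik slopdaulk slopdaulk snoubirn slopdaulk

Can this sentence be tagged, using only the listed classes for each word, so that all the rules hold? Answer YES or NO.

Candidates per position — 1:raalzraik {ADV,DET}; 2:raalzraik {ADV,DET}; 3:slopdaulk {VERB}; 4:slopdaulk {VERB}; 5:snoubirn {CONJ}; 6:slopdaulk {VERB}.
One satisfying assignment: ADV ADV VERB VERB CONJ VERB.
Check: rule 1 ok; rule 2 ok; rule 3 ok; rule 4 ok; rule 5 ok.

YES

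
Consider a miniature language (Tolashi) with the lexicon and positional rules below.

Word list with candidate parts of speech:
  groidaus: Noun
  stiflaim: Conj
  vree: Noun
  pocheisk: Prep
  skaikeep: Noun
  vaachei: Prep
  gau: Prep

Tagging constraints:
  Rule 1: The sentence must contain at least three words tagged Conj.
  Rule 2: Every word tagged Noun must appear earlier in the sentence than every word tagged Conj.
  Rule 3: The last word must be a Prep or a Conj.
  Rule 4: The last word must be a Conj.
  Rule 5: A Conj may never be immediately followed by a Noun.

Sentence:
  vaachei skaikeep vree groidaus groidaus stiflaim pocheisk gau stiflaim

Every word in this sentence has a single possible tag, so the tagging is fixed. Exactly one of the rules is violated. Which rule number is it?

Fixed tagging: Prep Noun Noun Noun Noun Conj Prep Prep Conj.
Applying the rules: R1 fail, R2 pass, R3 pass, R4 pass, R5 pass.
Only rule 1 fails.

1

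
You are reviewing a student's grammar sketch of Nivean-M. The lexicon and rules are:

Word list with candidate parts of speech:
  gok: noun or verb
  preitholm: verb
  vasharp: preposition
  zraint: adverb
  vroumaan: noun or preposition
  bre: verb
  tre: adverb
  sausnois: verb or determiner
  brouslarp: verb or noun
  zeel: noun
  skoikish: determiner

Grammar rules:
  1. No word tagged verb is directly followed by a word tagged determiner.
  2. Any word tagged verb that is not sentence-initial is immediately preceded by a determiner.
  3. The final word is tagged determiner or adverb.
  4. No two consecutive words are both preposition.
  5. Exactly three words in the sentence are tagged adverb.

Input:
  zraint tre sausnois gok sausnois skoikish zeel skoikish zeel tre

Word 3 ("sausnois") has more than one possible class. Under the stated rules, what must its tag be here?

Candidates per position — 1:zraint {adverb}; 2:tre {adverb}; 3:sausnois {verb,determiner}; 4:gok {noun,verb}; 5:sausnois {verb,determiner}; 6:skoikish {determiner}; 7:zeel {noun}; 8:skoikish {determiner}; 9:zeel {noun}; 10:tre {adverb}.
If word 3 were verb, no tagging could satisfy rule 2; so word 3 is determiner.
If word 4 were verb, no tagging could satisfy rule 1; so word 4 is noun.
If word 5 were verb, no tagging could satisfy rule 1; so word 5 is determiner.
The only consistent sequence is: adverb adverb determiner noun determiner determiner noun determiner noun adverb.
Verifying each rule — rule 1 holds; rule 2 holds; rule 3 holds; rule 4 holds; rule 5 holds.

determiner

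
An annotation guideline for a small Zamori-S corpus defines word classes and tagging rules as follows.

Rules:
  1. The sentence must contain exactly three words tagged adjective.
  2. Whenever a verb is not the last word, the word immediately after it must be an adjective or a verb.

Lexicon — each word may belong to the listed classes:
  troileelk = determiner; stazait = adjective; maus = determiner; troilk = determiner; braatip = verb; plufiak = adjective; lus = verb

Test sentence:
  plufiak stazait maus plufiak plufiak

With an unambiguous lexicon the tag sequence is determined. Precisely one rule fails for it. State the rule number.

1

Fixed tagging: adjective adjective determiner adjective adjective.
Checking each rule: R1 fail, R2 pass.
Only rule 1 fails.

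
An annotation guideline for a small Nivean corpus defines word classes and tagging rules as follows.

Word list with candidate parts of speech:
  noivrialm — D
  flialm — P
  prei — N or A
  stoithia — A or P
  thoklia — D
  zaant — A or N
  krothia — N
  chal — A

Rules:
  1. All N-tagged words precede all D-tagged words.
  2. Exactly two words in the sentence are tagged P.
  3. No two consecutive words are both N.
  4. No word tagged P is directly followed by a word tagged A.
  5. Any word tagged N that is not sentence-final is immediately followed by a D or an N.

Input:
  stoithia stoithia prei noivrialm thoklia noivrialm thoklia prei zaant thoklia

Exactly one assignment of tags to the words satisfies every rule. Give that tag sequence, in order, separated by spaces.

Candidates per position — 1:stoithia {A,P}; 2:stoithia {A,P}; 3:prei {N,A}; 4:noivrialm {D}; 5:thoklia {D}; 6:noivrialm {D}; 7:thoklia {D}; 8:prei {N,A}; 9:zaant {A,N}; 10:thoklia {D}.
If word 1 were A, no tagging could satisfy rule 2; so word 1 is P.
If word 2 were A, no tagging could satisfy rule 2; so word 2 is P.
If word 3 were A, no tagging could satisfy rule 4; so word 3 is N.
If word 8 were N, no tagging could satisfy rule 1; so word 8 is A.
If word 9 were N, no tagging could satisfy rule 1; so word 9 is A.
So the tagging must be: P P N D D D D A A D.
Check: rule 1 holds; rule 2 holds; rule 3 holds; rule 4 holds; rule 5 holds.

P P N D D D D A A D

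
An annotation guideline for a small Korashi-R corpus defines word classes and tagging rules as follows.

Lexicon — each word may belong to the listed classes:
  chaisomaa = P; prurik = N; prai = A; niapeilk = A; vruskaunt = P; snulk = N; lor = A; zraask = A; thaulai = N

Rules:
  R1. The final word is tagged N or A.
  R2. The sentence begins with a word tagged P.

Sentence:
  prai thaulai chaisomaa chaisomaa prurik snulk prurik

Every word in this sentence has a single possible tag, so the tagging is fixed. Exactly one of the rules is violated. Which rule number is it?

2

Fixed tagging: A N P P N N N.
Rule check: R1 ✓, R2 ✗.
Only rule 2 fails.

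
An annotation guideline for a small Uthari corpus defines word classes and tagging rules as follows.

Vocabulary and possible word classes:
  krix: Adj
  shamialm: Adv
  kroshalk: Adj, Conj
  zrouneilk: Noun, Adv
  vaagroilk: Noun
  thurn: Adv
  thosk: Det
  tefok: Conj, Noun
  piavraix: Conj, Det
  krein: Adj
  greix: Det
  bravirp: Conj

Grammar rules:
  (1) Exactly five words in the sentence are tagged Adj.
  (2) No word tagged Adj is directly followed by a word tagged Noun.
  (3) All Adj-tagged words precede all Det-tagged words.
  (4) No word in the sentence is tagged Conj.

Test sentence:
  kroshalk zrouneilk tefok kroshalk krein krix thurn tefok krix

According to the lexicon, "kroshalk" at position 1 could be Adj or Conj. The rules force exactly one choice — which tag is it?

Adj

Candidates per position — 1:kroshalk {Adj,Conj}; 2:zrouneilk {Noun,Adv}; 3:tefok {Conj,Noun}; 4:kroshalk {Adj,Conj}; 5:krein {Adj}; 6:krix {Adj}; 7:thurn {Adv}; 8:tefok {Conj,Noun}; 9:krix {Adj}.
If word 1 were Conj, no tagging could satisfy rule 1; so word 1 is Adj.
If word 2 were Noun, no tagging could satisfy rule 2; so word 2 is Adv.
If word 3 were Conj, no tagging could satisfy rule 4; so word 3 is Noun.
If word 4 were Conj, no tagging could satisfy rule 1; so word 4 is Adj.
If word 8 were Conj, no tagging could satisfy rule 4; so word 8 is Noun.
That leaves exactly one tagging: Adj Adv Noun Adj Adj Adj Adv Noun Adj.
Rule-by-rule: rule 1 ok; rule 2 ok; rule 3 ok; rule 4 ok.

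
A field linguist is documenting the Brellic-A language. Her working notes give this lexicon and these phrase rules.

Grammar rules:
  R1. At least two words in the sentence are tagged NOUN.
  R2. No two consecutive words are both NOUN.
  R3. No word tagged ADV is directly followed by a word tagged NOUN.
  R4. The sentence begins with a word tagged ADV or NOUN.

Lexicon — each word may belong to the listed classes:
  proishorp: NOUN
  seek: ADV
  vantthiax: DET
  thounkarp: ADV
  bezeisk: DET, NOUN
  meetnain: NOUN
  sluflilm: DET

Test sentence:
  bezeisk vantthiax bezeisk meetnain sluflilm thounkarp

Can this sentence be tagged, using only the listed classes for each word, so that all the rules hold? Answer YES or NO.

YES

Candidates per position — 1:bezeisk {DET,NOUN}; 2:vantthiax {DET}; 3:bezeisk {DET,NOUN}; 4:meetnain {NOUN}; 5:sluflilm {DET}; 6:thounkarp {ADV}.
One satisfying assignment: NOUN DET DET NOUN DET ADV.
Verifying each rule — rule 1 ✓; rule 2 ✓; rule 3 ✓; rule 4 ✓.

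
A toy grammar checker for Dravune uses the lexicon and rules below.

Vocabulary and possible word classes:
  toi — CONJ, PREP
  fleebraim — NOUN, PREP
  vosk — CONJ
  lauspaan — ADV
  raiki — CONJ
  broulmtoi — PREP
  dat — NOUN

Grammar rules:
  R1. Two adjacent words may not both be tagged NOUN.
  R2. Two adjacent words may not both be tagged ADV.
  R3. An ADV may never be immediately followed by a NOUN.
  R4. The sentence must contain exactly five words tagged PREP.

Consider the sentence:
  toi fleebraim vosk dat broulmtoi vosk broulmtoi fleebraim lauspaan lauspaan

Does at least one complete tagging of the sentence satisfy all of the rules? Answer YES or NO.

Candidates per position — 1:toi {CONJ,PREP}; 2:fleebraim {NOUN,PREP}; 3:vosk {CONJ}; 4:dat {NOUN}; 5:broulmtoi {PREP}; 6:vosk {CONJ}; 7:broulmtoi {PREP}; 8:fleebraim {NOUN,PREP}; 9:lauspaan {ADV}; 10:lauspaan {ADV}.
Rule 2 cannot be satisfied by any choice of tags from the lexicon.
So there is no consistent tagging.

NO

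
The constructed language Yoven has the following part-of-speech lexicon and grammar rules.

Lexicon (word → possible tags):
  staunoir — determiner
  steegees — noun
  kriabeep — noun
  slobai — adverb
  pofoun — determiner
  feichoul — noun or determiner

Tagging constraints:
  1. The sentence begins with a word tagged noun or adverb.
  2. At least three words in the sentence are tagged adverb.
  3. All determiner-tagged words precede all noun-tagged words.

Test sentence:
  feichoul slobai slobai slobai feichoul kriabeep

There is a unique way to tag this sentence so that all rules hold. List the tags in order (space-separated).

noun adverb adverb adverb noun noun

Candidates per position — 1:feichoul {noun,determiner}; 2:slobai {adverb}; 3:slobai {adverb}; 4:slobai {adverb}; 5:feichoul {noun,determiner}; 6:kriabeep {noun}.
At position 1, choosing determiner makes rule 1 impossible to satisfy; hence noun.
At position 5, choosing determiner makes rule 3 impossible to satisfy; hence noun.
The only consistent sequence is: noun adverb adverb adverb noun noun.
Checking: rule 1 ✓; rule 2 ✓; rule 3 ✓.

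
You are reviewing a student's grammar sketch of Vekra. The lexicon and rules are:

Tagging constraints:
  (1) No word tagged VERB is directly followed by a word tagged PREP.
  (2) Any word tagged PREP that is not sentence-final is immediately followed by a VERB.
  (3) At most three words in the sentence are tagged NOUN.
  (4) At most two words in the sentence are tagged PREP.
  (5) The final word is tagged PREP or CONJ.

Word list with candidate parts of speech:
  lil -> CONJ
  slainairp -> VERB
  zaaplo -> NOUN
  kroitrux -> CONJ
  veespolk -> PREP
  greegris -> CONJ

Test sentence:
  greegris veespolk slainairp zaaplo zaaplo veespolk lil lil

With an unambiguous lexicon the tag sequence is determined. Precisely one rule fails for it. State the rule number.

2

Fixed tagging: CONJ PREP VERB NOUN NOUN PREP CONJ CONJ.
Applying the rules: R1 pass, R2 fail, R3 pass, R4 pass, R5 pass.
Only rule 2 fails.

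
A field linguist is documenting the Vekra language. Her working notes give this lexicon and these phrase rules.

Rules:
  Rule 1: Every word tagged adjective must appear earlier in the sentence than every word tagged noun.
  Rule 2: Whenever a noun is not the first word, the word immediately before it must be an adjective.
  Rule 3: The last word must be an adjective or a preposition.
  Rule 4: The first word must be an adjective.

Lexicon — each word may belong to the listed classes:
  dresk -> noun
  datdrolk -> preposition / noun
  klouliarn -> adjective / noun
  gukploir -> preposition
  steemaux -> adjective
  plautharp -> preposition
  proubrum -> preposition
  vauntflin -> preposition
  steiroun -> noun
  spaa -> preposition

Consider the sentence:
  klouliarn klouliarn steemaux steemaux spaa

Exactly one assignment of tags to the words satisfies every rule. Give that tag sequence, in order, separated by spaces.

adjective adjective adjective adjective preposition

Candidates per position — 1:klouliarn {adjective,noun}; 2:klouliarn {adjective,noun}; 3:steemaux {adjective}; 4:steemaux {adjective}; 5:spaa {preposition}.
Position 1: tagging it noun would leave rule 1 unsatisfiable, so it must be adjective.
Position 2: tagging it noun would leave rule 1 unsatisfiable, so it must be adjective.
The unique satisfying tagging is: adjective adjective adjective adjective preposition.
Verifying each rule — rule 1 satisfied; rule 2 satisfied; rule 3 satisfied; rule 4 satisfied.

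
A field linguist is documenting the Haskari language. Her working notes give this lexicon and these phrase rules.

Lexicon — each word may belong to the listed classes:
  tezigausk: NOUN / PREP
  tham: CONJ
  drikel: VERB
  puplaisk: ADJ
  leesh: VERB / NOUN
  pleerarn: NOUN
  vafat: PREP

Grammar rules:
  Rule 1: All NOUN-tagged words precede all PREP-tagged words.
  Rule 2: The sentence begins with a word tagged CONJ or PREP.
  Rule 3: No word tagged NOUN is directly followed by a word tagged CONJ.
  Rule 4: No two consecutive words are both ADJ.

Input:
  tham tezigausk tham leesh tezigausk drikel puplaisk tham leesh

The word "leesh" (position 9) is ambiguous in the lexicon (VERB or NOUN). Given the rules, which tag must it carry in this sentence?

Candidates per position — 1:tham {CONJ}; 2:tezigausk {NOUN,PREP}; 3:tham {CONJ}; 4:leesh {VERB,NOUN}; 5:tezigausk {NOUN,PREP}; 6:drikel {VERB}; 7:puplaisk {ADJ}; 8:tham {CONJ}; 9:leesh {VERB,NOUN}.
Position 2: NOUN is ruled out by rule 3; that leaves PREP.
Position 4: NOUN is ruled out by rule 1; that leaves VERB.
Position 5: NOUN is ruled out by rule 1; that leaves PREP.
Position 9: NOUN is ruled out by rule 1; that leaves VERB.
That leaves exactly one tagging: CONJ PREP CONJ VERB PREP VERB ADJ CONJ VERB.
Checking: rule 1 ok; rule 2 ok; rule 3 ok; rule 4 ok.

VERB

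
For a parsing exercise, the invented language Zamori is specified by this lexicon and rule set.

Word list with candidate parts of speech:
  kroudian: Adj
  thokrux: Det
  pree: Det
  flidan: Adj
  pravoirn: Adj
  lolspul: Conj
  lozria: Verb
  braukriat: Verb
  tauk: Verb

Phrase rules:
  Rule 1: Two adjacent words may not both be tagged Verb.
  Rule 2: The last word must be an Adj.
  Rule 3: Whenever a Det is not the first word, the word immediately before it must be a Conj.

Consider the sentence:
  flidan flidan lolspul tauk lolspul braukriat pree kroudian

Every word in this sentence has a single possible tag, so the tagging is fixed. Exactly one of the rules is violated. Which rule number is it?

3

Fixed tagging: Adj Adj Conj Verb Conj Verb Det Adj.
Applying the rules: R1 ok, R2 ok, R3 fails.
Only rule 3 fails.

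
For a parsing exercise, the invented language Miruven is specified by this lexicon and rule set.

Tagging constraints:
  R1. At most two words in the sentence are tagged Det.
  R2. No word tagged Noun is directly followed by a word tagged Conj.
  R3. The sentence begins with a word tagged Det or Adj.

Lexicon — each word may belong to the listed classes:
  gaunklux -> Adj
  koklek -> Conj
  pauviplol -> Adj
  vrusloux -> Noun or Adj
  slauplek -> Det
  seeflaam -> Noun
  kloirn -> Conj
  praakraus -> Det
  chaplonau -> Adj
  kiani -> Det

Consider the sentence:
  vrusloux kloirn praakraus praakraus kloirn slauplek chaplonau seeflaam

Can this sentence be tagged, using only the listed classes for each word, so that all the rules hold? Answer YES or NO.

NO

Candidates per position — 1:vrusloux {Noun,Adj}; 2:kloirn {Conj}; 3:praakraus {Det}; 4:praakraus {Det}; 5:kloirn {Conj}; 6:slauplek {Det}; 7:chaplonau {Adj}; 8:seeflaam {Noun}.
Rule 1 cannot be satisfied by any choice of tags from the lexicon.
So there is no consistent tagging.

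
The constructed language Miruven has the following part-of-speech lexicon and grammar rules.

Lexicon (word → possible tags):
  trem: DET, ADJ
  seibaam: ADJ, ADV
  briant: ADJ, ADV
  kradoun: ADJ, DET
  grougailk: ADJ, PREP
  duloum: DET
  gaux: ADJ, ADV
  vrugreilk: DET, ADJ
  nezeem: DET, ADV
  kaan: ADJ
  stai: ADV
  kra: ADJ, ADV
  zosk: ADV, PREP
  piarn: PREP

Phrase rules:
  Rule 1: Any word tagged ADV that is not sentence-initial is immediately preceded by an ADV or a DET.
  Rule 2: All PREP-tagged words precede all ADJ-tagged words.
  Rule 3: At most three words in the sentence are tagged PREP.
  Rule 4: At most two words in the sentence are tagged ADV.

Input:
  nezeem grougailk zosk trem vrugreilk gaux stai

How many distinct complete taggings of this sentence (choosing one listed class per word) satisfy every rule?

2

Candidates per position — 1:nezeem {DET,ADV}; 2:grougailk {ADJ,PREP}; 3:zosk {ADV,PREP}; 4:trem {DET,ADJ}; 5:vrugreilk {DET,ADJ}; 6:gaux {ADJ,ADV}; 7:stai {ADV}.
There are 64 candidate sequences in total.
The sequences that satisfy every rule: DET PREP PREP DET DET ADV ADV; DET PREP PREP ADJ DET ADV ADV.
Count = 2.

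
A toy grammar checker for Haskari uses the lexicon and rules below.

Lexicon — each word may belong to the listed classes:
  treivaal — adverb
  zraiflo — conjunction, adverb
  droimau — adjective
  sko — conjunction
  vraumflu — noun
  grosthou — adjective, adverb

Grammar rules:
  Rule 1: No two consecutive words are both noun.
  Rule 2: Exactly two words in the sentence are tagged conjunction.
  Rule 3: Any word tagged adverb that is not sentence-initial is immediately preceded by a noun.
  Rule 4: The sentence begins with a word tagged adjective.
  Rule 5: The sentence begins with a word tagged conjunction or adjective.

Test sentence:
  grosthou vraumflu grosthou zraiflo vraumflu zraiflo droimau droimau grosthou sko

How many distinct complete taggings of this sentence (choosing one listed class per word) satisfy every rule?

2

Candidates per position — 1:grosthou {adjective,adverb}; 2:vraumflu {noun}; 3:grosthou {adjective,adverb}; 4:zraiflo {conjunction,adverb}; 5:vraumflu {noun}; 6:zraiflo {conjunction,adverb}; 7:droimau {adjective}; 8:droimau {adjective}; 9:grosthou {adjective,adverb}; 10:sko {conjunction}.
There are 32 candidate sequences in total.
The sequences that satisfy every rule: adjective noun adjective conjunction noun adverb adjective adjective adjective conjunction; adjective noun adverb conjunction noun adverb adjective adjective adjective conjunction.
Count = 2.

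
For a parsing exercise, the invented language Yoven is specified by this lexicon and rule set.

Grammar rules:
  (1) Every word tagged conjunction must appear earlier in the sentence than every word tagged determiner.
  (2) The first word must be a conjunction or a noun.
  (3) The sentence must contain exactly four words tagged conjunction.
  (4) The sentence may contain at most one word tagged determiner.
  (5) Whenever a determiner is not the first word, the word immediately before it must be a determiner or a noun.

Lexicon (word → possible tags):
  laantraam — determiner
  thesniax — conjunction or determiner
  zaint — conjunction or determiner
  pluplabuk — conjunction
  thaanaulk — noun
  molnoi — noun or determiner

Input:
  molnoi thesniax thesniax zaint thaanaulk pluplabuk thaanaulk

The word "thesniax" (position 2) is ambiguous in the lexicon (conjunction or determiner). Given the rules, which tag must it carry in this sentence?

Candidates per position — 1:molnoi {noun,determiner}; 2:thesniax {conjunction,determiner}; 3:thesniax {conjunction,determiner}; 4:zaint {conjunction,determiner}; 5:thaanaulk {noun}; 6:pluplabuk {conjunction}; 7:thaanaulk {noun}.
Word 1 cannot be determiner — rule 1 would then fail for every completion. It is noun.
Word 2 cannot be determiner — rule 1 would then fail for every completion. It is conjunction.
Word 3 cannot be determiner — rule 1 would then fail for every completion. It is conjunction.
Word 4 cannot be determiner — rule 1 would then fail for every completion. It is conjunction.
So the tagging must be: noun conjunction conjunction conjunction noun conjunction noun.
Checking: rule 1 holds; rule 2 holds; rule 3 holds; rule 4 holds; rule 5 holds.

conjunction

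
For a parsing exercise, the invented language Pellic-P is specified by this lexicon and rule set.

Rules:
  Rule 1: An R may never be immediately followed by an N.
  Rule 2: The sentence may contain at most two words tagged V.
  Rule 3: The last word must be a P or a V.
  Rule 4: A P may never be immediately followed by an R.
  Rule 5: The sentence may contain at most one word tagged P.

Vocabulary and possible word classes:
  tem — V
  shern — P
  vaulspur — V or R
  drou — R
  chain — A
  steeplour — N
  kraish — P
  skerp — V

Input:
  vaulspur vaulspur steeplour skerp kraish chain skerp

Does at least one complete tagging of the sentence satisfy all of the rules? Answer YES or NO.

NO

Candidates per position — 1:vaulspur {V,R}; 2:vaulspur {V,R}; 3:steeplour {N}; 4:skerp {V}; 5:kraish {P}; 6:chain {A}; 7:skerp {V}.
Every candidate sequence violates at least one rule; no consistent tagging exists.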